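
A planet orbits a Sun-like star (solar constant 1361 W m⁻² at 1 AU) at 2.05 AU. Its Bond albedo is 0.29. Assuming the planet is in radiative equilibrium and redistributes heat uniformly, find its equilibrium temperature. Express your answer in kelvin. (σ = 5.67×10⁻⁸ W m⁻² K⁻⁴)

T_eq ≈ 178 K

Flux at 2.05 AU: S = 1361/2.05² = 324 W m⁻².
Energy balance: absorbed = emitted ⇒ πR²·S(1−A) = 4πR²·σT_eq⁴, so T_eq⁴ = S(1−A)/(4σ).
T_eq = [324 × 0.71 / (4 × 5.67×10⁻⁸)]^(1/4) = (1.01×10⁹)^(1/4) = 178 K.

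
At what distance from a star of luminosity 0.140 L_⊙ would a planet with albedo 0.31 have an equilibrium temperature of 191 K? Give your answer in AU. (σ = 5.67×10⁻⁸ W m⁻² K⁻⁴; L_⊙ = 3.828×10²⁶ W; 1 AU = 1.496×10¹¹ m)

L = 0.140 × 3.828×10²⁶ = 5.36×10²⁵ W.
From T_eq⁴ = L(1−A)/(16πσd²): d = √[L(1−A)/(16πσT_eq⁴)].
d = √[5.36×10²⁵ × 0.69 / (16π × 5.67×10⁻⁸ × (191)⁴)] = 9.87×10¹⁰ m = 0.660 AU.

d ≈ 0.660 AU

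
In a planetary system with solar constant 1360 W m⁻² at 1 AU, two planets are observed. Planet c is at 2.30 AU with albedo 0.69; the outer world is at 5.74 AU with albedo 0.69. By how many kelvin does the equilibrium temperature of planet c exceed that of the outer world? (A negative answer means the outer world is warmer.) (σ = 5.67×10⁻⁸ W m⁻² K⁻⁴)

ΔT ≈ 50.2 K

T_eq = [S₀(1−A)/(4σd²)]^(1/4), so T ∝ (1−A)^(1/4) / √d.
T₁ = [1360×0.31/(4×5.67×10⁻⁸×2.30²)]^(1/4) = 136.91 K.
T₂ = [1360×0.31/(4×5.67×10⁻⁸×5.74²)]^(1/4) = 86.67 K.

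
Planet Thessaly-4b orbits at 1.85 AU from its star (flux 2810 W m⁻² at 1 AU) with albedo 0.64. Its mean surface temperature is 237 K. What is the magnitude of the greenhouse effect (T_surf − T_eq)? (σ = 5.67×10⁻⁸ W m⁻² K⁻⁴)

S = 2810/1.85² = 821.0 W m⁻².
T_eq = [S(1−A)/(4σ)]^(1/4) = [821.0×0.36/(4×5.67×10⁻⁸)]^(1/4) = 190.0 K.
ΔT = T_surf − T_eq = 237 − 190.0.

ΔT ≈ 47.0 K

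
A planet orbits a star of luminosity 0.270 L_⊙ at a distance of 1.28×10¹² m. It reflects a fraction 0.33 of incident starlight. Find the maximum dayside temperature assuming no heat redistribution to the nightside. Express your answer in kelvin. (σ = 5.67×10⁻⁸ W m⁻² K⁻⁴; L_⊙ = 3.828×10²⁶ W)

L = 0.270 × 3.828×10²⁶ = 1.03×10²⁶ W.
Flux: S = L/(4πd²) = 1.03×10²⁶/(4π×(1.28×10¹²)²) = 5.02 W m⁻².
With no redistribution each surface element balances locally: S(1−A) = σT⁴.
T = [5.02 × 0.67 / 5.67×10⁻⁸]^(1/4) = (5.93×10⁷)^(1/4) = 87.8 K.

T_ss ≈ 87.8 K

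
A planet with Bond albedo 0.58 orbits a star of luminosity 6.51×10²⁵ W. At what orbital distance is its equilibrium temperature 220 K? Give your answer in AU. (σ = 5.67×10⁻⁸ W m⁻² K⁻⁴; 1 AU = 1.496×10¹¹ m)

d ≈ 0.428 AU

From T_eq⁴ = L(1−A)/(16πσd²): d = √[L(1−A)/(16πσT_eq⁴)].
d = √[6.51×10²⁵ × 0.42 / (16π × 5.67×10⁻⁸ × (220)⁴)] = 6.40×10¹⁰ m = 0.428 AU.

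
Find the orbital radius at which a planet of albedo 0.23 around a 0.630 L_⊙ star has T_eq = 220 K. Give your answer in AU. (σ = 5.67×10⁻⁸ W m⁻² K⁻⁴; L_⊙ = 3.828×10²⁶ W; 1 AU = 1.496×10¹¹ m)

L = 0.630 × 3.828×10²⁶ = 2.41×10²⁶ W.
From T_eq⁴ = L(1−A)/(16πσd²): d = √[L(1−A)/(16πσT_eq⁴)].
d = √[2.41×10²⁶ × 0.77 / (16π × 5.67×10⁻⁸ × (220)⁴)] = 1.67×10¹¹ m = 1.11 AU.

d ≈ 1.11 AU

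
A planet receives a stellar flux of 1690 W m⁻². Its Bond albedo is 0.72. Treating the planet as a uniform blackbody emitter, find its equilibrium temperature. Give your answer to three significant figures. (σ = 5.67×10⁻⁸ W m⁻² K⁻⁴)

T_eq ≈ 214 K

Energy balance: absorbed = emitted ⇒ πR²·S(1−A) = 4πR²·σT_eq⁴, so T_eq⁴ = S(1−A)/(4σ).
T_eq = [1690 × 0.28 / (4 × 5.67×10⁻⁸)]^(1/4) = (2.09×10⁹)^(1/4) = 214 K.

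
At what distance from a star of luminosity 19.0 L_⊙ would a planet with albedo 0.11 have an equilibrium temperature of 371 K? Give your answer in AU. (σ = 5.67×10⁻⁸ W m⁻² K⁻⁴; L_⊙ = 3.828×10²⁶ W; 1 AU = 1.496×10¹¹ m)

d ≈ 2.31 AU

L = 19.0 × 3.828×10²⁶ = 7.27×10²⁷ W.
From T_eq⁴ = L(1−A)/(16πσd²): d = √[L(1−A)/(16πσT_eq⁴)].
d = √[7.27×10²⁷ × 0.89 / (16π × 5.67×10⁻⁸ × (371)⁴)] = 3.46×10¹¹ m = 2.31 AU.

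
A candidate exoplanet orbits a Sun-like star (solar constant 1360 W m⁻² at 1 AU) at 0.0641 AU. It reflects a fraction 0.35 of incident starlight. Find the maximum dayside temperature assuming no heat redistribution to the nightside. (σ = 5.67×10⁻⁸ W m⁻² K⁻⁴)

T_ss ≈ 1400 K

Flux at 0.0641 AU: S = 1360/0.0641² = 3.31×10⁵ W m⁻².
With no redistribution each surface element balances locally: S(1−A) = σT⁴.
T = [3.31×10⁵ × 0.65 / 5.67×10⁻⁸]^(1/4) = (3.79×10¹²)^(1/4) = 1400 K.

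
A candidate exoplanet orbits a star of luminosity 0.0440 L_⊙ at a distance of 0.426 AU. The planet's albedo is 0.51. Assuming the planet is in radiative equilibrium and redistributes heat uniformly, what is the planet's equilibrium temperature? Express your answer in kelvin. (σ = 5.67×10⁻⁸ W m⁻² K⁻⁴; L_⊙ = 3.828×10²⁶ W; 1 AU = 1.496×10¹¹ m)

T_eq ≈ 163 K

d = 0.426 AU = 6.37×10¹⁰ m.
L = 0.0440 × 3.828×10²⁶ = 1.68×10²⁵ W.
Flux: S = L/(4πd²) = 1.68×10²⁵/(4π×(6.37×10¹⁰)²) = 330 W m⁻².
Energy balance: absorbed = emitted ⇒ πR²·S(1−A) = 4πR²·σT_eq⁴, so T_eq⁴ = S(1−A)/(4σ).
T_eq = [330 × 0.49 / (4 × 5.67×10⁻⁸)]^(1/4) = (7.13×10⁸)^(1/4) = 163 K.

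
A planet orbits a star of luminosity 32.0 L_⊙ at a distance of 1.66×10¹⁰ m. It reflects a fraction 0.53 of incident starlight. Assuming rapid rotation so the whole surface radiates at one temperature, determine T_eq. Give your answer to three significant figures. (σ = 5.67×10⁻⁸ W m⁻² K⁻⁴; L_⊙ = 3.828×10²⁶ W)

L = 32.0 × 3.828×10²⁶ = 1.22×10²⁸ W.
Flux: S = L/(4πd²) = 1.22×10²⁸/(4π×(1.66×10¹⁰)²) = 3.54×10⁶ W m⁻².
Energy balance: absorbed = emitted ⇒ πR²·S(1−A) = 4πR²·σT_eq⁴, so T_eq⁴ = S(1−A)/(4σ).
T_eq = [3.54×10⁶ × 0.47 / (4 × 5.67×10⁻⁸)]^(1/4) = (7.33×10¹²)^(1/4) = 1650 K.

T_eq ≈ 1650 K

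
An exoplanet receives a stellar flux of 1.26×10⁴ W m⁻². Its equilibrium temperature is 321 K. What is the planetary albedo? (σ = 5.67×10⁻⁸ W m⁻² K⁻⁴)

From T_eq⁴ = S(1−A)/(4σ): 1−A = 4σT_eq⁴/S.
1−A = 4 × 5.67×10⁻⁸ × (321)⁴ / 1.26×10⁴ = 0.191.

A ≈ 0.81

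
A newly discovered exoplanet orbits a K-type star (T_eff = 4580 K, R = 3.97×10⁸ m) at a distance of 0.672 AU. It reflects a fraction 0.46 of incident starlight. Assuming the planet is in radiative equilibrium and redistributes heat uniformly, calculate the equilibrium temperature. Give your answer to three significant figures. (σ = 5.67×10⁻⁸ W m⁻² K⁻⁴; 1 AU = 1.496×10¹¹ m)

d = 0.672 AU = 1.01×10¹¹ m.
L = 4πR_⋆²σT_⋆⁴ = 4π(3.97×10⁸)² × 5.67×10⁻⁸ × (4580)⁴ = 4.94×10²⁵ W.
S = L/(4πd²) = 389 W m⁻².
Energy balance: absorbed = emitted ⇒ πR²·S(1−A) = 4πR²·σT_eq⁴, so T_eq⁴ = S(1−A)/(4σ).
T_eq = [389 × 0.54 / (4 × 5.67×10⁻⁸)]^(1/4) = (9.26×10⁸)^(1/4) = 174 K.

T_eq ≈ 174 K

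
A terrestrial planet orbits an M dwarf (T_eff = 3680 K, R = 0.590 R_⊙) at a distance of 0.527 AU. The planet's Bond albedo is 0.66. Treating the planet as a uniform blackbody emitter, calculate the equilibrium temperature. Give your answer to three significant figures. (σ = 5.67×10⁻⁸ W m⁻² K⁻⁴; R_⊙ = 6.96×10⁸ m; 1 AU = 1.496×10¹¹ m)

R_⋆ = 0.590 × 6.96×10⁸ = 4.11×10⁸ m.
d = 0.527 AU = 7.88×10¹⁰ m.
L = 4πR_⋆²σT_⋆⁴ = 4π(4.11×10⁸)² × 5.67×10⁻⁸ × (3680)⁴ = 2.20×10²⁵ W.
S = L/(4πd²) = 282 W m⁻².
Energy balance: absorbed = emitted ⇒ πR²·S(1−A) = 4πR²·σT_eq⁴, so T_eq⁴ = S(1−A)/(4σ).
T_eq = [282 × 0.34 / (4 × 5.67×10⁻⁸)]^(1/4) = (4.23×10⁸)^(1/4) = 143 K.

T_eq ≈ 143 K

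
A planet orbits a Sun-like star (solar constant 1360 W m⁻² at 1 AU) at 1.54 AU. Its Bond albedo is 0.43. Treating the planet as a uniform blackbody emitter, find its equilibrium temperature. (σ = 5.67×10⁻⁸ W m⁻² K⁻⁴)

T_eq ≈ 195 K

Flux at 1.54 AU: S = 1360/1.54² = 573 W m⁻².
Energy balance: absorbed = emitted ⇒ πR²·S(1−A) = 4πR²·σT_eq⁴, so T_eq⁴ = S(1−A)/(4σ).
T_eq = [573 × 0.57 / (4 × 5.67×10⁻⁸)]^(1/4) = (1.44×10⁹)^(1/4) = 195 K.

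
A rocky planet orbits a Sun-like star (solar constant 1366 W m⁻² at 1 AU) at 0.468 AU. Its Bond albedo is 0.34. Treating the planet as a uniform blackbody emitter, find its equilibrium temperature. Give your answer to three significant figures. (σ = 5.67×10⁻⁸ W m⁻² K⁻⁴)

T_eq ≈ 367 K

Flux at 0.468 AU: S = 1366/0.468² = 6240 W m⁻².
Energy balance: absorbed = emitted ⇒ πR²·S(1−A) = 4πR²·σT_eq⁴, so T_eq⁴ = S(1−A)/(4σ).
T_eq = [6240 × 0.66 / (4 × 5.67×10⁻⁸)]^(1/4) = (1.81×10¹⁰)^(1/4) = 367 K.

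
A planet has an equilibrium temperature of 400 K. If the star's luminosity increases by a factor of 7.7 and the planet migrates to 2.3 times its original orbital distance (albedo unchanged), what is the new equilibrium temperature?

T_eq ≈ 439 K

T_eq ∝ L^(1/4) · d^(−1/2).
T′ = 400 × 7.7^(1/4) / 2.3^(1/2) = 439 K.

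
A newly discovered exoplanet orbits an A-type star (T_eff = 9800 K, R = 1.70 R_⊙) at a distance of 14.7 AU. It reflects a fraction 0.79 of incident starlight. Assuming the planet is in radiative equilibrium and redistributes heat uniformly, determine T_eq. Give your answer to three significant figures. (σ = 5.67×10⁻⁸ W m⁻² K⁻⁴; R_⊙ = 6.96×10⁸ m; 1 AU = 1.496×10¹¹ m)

T_eq ≈ 109 K

R_⋆ = 1.70 × 6.96×10⁸ = 1.18×10⁹ m.
d = 14.7 AU = 2.20×10¹² m.
L = 4πR_⋆²σT_⋆⁴ = 4π(1.18×10⁹)² × 5.67×10⁻⁸ × (9800)⁴ = 9.20×10²⁷ W.
S = L/(4πd²) = 151 W m⁻².
Energy balance: absorbed = emitted ⇒ πR²·S(1−A) = 4πR²·σT_eq⁴, so T_eq⁴ = S(1−A)/(4σ).
T_eq = [151 × 0.21 / (4 × 5.67×10⁻⁸)]^(1/4) = (1.40×10⁸)^(1/4) = 109 K.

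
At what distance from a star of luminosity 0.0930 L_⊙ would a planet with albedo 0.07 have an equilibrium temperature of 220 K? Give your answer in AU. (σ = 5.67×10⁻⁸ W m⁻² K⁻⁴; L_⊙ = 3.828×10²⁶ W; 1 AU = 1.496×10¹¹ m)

d ≈ 0.471 AU

L = 0.0930 × 3.828×10²⁶ = 3.56×10²⁵ W.
From T_eq⁴ = L(1−A)/(16πσd²): d = √[L(1−A)/(16πσT_eq⁴)].
d = √[3.56×10²⁵ × 0.93 / (16π × 5.67×10⁻⁸ × (220)⁴)] = 7.04×10¹⁰ m = 0.471 AU.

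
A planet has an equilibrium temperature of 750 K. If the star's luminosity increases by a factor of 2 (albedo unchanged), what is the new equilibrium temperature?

T_eq ∝ L^(1/4) · d^(−1/2).
T′ = 750 × 2^(1/4) = 892 K.

T_eq ≈ 892 K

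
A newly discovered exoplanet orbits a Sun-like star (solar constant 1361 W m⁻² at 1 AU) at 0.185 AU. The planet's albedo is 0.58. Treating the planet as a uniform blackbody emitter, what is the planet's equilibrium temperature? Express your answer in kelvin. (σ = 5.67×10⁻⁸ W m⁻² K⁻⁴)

Flux at 0.185 AU: S = 1361/0.185² = 3.98×10⁴ W m⁻².
Energy balance: absorbed = emitted ⇒ πR²·S(1−A) = 4πR²·σT_eq⁴, so T_eq⁴ = S(1−A)/(4σ).
T_eq = [3.98×10⁴ × 0.42 / (4 × 5.67×10⁻⁸)]^(1/4) = (7.36×10¹⁰)^(1/4) = 521 K.

T_eq ≈ 521 K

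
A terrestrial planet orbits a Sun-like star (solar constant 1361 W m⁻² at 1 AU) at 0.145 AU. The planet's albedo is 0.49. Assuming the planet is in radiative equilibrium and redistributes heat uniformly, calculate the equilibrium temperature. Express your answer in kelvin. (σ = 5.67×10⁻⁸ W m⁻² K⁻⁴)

Flux at 0.145 AU: S = 1361/0.145² = 6.47×10⁴ W m⁻².
Energy balance: absorbed = emitted ⇒ πR²·S(1−A) = 4πR²·σT_eq⁴, so T_eq⁴ = S(1−A)/(4σ).
T_eq = [6.47×10⁴ × 0.51 / (4 × 5.67×10⁻⁸)]^(1/4) = (1.46×10¹¹)^(1/4) = 618 K.

T_eq ≈ 618 K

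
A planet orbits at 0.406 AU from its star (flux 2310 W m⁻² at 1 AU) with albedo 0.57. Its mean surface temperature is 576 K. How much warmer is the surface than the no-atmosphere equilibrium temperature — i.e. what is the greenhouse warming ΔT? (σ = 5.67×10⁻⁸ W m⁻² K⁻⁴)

ΔT ≈ 172.3 K

S = 2310/0.406² = 1.401×10⁴ W m⁻².
T_eq = [S(1−A)/(4σ)]^(1/4) = [1.401×10⁴×0.43/(4×5.67×10⁻⁸)]^(1/4) = 403.7 K.
ΔT = T_surf − T_eq = 576 − 403.7.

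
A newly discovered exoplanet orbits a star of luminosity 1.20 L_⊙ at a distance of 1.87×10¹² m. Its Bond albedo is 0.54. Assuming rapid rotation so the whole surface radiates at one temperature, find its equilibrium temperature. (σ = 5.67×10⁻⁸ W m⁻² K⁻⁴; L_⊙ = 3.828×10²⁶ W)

L = 1.20 × 3.828×10²⁶ = 4.59×10²⁶ W.
Flux: S = L/(4πd²) = 4.59×10²⁶/(4π×(1.87×10¹²)²) = 10.5 W m⁻².
Energy balance: absorbed = emitted ⇒ πR²·S(1−A) = 4πR²·σT_eq⁴, so T_eq⁴ = S(1−A)/(4σ).
T_eq = [10.5 × 0.46 / (4 × 5.67×10⁻⁸)]^(1/4) = (2.12×10⁷)^(1/4) = 67.9 K.

T_eq ≈ 67.9 K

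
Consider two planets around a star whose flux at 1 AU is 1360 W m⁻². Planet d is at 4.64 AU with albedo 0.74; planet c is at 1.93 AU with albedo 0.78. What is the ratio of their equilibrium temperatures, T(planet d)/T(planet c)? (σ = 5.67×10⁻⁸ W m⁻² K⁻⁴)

T_eq = [S₀(1−A)/(4σd²)]^(1/4), so T ∝ (1−A)^(1/4) / √d.
T₁ = [1360×0.26/(4×5.67×10⁻⁸×4.64²)]^(1/4) = 92.25 K.
T₂ = [1360×0.22/(4×5.67×10⁻⁸×1.93²)]^(1/4) = 137.18 K.

T₁/T₂ ≈ 0.672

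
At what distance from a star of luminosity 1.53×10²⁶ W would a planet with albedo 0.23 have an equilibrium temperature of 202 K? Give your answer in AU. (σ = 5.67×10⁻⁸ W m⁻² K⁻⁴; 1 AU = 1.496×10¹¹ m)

From T_eq⁴ = L(1−A)/(16πσd²): d = √[L(1−A)/(16πσT_eq⁴)].
d = √[1.53×10²⁶ × 0.77 / (16π × 5.67×10⁻⁸ × (202)⁴)] = 1.58×10¹¹ m = 1.05 AU.

d ≈ 1.05 AU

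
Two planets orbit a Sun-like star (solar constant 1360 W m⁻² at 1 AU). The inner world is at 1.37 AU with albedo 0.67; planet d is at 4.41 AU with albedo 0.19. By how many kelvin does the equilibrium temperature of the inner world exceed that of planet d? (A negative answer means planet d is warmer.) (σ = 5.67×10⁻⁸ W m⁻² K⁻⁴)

T_eq = [S₀(1−A)/(4σd²)]^(1/4), so T ∝ (1−A)^(1/4) / √d.
T₁ = [1360×0.33/(4×5.67×10⁻⁸×1.37²)]^(1/4) = 180.19 K.
T₂ = [1360×0.81/(4×5.67×10⁻⁸×4.41²)]^(1/4) = 125.71 K.

ΔT ≈ 54.5 K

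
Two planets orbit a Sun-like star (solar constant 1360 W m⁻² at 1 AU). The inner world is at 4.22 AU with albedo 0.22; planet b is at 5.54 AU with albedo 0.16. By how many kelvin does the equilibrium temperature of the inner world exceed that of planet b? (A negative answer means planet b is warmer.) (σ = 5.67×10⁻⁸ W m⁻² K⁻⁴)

ΔT ≈ 14.1 K

T_eq = [S₀(1−A)/(4σd²)]^(1/4), so T ∝ (1−A)^(1/4) / √d.
T₁ = [1360×0.78/(4×5.67×10⁻⁸×4.22²)]^(1/4) = 127.30 K.
T₂ = [1360×0.84/(4×5.67×10⁻⁸×5.54²)]^(1/4) = 113.19 K.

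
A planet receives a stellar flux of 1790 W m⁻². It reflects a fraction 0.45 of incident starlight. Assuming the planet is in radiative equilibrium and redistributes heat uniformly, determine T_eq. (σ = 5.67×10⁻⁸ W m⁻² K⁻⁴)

Energy balance: absorbed = emitted ⇒ πR²·S(1−A) = 4πR²·σT_eq⁴, so T_eq⁴ = S(1−A)/(4σ).
T_eq = [1790 × 0.55 / (4 × 5.67×10⁻⁸)]^(1/4) = (4.34×10⁹)^(1/4) = 257 K.

T_eq ≈ 257 K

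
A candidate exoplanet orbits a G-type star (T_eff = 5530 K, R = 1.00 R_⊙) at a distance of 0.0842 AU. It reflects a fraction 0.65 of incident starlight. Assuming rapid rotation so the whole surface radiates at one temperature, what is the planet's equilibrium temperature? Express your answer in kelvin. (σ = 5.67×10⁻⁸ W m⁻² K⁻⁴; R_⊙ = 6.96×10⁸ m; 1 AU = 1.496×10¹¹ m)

T_eq ≈ 707 K

R_⋆ = 1.00 × 6.96×10⁸ = 6.96×10⁸ m.
d = 0.0842 AU = 1.26×10¹⁰ m.
L = 4πR_⋆²σT_⋆⁴ = 4π(6.96×10⁸)² × 5.67×10⁻⁸ × (5530)⁴ = 3.23×10²⁶ W.
S = L/(4πd²) = 1.62×10⁵ W m⁻².
Energy balance: absorbed = emitted ⇒ πR²·S(1−A) = 4πR²·σT_eq⁴, so T_eq⁴ = S(1−A)/(4σ).
T_eq = [1.62×10⁵ × 0.35 / (4 × 5.67×10⁻⁸)]^(1/4) = (2.50×10¹¹)^(1/4) = 707 K.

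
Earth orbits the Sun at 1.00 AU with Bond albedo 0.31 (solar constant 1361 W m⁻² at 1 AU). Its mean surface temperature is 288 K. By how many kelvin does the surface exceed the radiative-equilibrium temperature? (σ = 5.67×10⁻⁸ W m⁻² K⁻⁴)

S = 1361/1.00² = 1361 W m⁻².
T_eq = [S(1−A)/(4σ)]^(1/4) = [1361×0.69/(4×5.67×10⁻⁸)]^(1/4) = 253.7 K.
ΔT = T_surf − T_eq = 288 − 253.7.

ΔT ≈ 34.3 K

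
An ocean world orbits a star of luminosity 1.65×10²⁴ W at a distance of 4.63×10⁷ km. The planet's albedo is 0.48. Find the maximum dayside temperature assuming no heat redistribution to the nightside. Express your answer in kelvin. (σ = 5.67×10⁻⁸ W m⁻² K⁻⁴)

T_ss ≈ 154 K

d = 4.63×10⁷ km = 4.63×10¹⁰ m.
Flux: S = L/(4πd²) = 1.65×10²⁴/(4π×(4.63×10¹⁰)²) = 61.3 W m⁻².
With no redistribution each surface element balances locally: S(1−A) = σT⁴.
T = [61.3 × 0.52 / 5.67×10⁻⁸]^(1/4) = (5.62×10⁸)^(1/4) = 154 K.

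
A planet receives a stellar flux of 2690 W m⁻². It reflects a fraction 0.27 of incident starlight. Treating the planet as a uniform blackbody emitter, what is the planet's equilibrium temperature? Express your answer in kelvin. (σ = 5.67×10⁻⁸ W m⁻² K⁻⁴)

T_eq ≈ 305 K

Energy balance: absorbed = emitted ⇒ πR²·S(1−A) = 4πR²·σT_eq⁴, so T_eq⁴ = S(1−A)/(4σ).
T_eq = [2690 × 0.73 / (4 × 5.67×10⁻⁸)]^(1/4) = (8.66×10⁹)^(1/4) = 305 K.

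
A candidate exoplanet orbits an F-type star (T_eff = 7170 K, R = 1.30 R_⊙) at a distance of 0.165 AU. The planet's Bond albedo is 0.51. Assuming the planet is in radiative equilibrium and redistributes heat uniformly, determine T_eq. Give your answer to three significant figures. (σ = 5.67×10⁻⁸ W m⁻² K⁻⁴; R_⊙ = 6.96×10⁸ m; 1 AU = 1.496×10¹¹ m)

R_⋆ = 1.30 × 6.96×10⁸ = 9.05×10⁸ m.
d = 0.165 AU = 2.47×10¹⁰ m.
L = 4πR_⋆²σT_⋆⁴ = 4π(9.05×10⁸)² × 5.67×10⁻⁸ × (7170)⁴ = 1.54×10²⁷ W.
S = L/(4πd²) = 2.01×10⁵ W m⁻².
Energy balance: absorbed = emitted ⇒ πR²·S(1−A) = 4πR²·σT_eq⁴, so T_eq⁴ = S(1−A)/(4σ).
T_eq = [2.01×10⁵ × 0.49 / (4 × 5.67×10⁻⁸)]^(1/4) = (4.35×10¹¹)^(1/4) = 812 K.

T_eq ≈ 812 K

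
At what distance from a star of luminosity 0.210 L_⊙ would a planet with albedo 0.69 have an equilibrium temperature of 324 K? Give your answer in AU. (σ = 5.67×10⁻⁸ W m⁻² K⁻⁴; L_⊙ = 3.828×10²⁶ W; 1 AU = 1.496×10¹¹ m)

L = 0.210 × 3.828×10²⁶ = 8.04×10²⁵ W.
From T_eq⁴ = L(1−A)/(16πσd²): d = √[L(1−A)/(16πσT_eq⁴)].
d = √[8.04×10²⁵ × 0.31 / (16π × 5.67×10⁻⁸ × (324)⁴)] = 2.82×10¹⁰ m = 0.188 AU.

d ≈ 0.188 AU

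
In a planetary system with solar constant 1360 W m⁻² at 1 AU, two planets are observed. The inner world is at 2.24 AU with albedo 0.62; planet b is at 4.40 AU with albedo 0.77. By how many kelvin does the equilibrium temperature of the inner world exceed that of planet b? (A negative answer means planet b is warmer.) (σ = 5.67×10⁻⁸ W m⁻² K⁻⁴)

ΔT ≈ 54.1 K

T_eq = [S₀(1−A)/(4σd²)]^(1/4), so T ∝ (1−A)^(1/4) / √d.
T₁ = [1360×0.38/(4×5.67×10⁻⁸×2.24²)]^(1/4) = 145.98 K.
T₂ = [1360×0.23/(4×5.67×10⁻⁸×4.40²)]^(1/4) = 91.87 K.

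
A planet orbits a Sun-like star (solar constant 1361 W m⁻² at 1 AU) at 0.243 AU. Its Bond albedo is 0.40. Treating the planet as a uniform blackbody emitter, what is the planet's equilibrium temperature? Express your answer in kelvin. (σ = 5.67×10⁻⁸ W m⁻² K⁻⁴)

T_eq ≈ 497 K

Flux at 0.243 AU: S = 1361/0.243² = 2.30×10⁴ W m⁻².
Energy balance: absorbed = emitted ⇒ πR²·S(1−A) = 4πR²·σT_eq⁴, so T_eq⁴ = S(1−A)/(4σ).
T_eq = [2.30×10⁴ × 0.60 / (4 × 5.67×10⁻⁸)]^(1/4) = (6.10×10¹⁰)^(1/4) = 497 K.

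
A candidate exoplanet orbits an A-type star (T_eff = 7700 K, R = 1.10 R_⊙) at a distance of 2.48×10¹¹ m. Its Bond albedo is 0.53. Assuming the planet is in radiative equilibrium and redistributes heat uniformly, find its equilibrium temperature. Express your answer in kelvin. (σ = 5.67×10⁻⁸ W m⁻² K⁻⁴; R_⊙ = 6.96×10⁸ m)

T_eq ≈ 250 K

R_⋆ = 1.10 × 6.96×10⁸ = 7.66×10⁸ m.
L = 4πR_⋆²σT_⋆⁴ = 4π(7.66×10⁸)² × 5.67×10⁻⁸ × (7700)⁴ = 1.47×10²⁷ W.
S = L/(4πd²) = 1900 W m⁻².
Energy balance: absorbed = emitted ⇒ πR²·S(1−A) = 4πR²·σT_eq⁴, so T_eq⁴ = S(1−A)/(4σ).
T_eq = [1900 × 0.47 / (4 × 5.67×10⁻⁸)]^(1/4) = (3.94×10⁹)^(1/4) = 250 K.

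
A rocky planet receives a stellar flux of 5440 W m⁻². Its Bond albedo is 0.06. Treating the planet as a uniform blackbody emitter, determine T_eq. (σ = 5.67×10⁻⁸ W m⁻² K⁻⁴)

T_eq ≈ 387 K

Energy balance: absorbed = emitted ⇒ πR²·S(1−A) = 4πR²·σT_eq⁴, so T_eq⁴ = S(1−A)/(4σ).
T_eq = [5440 × 0.94 / (4 × 5.67×10⁻⁸)]^(1/4) = (2.25×10¹⁰)^(1/4) = 387 K.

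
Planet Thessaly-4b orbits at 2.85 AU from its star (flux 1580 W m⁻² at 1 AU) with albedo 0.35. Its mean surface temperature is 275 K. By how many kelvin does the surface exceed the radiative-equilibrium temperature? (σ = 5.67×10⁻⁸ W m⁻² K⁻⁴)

ΔT ≈ 121.3 K

S = 1580/2.85² = 194.5 W m⁻².
T_eq = [S(1−A)/(4σ)]^(1/4) = [194.5×0.65/(4×5.67×10⁻⁸)]^(1/4) = 153.7 K.
ΔT = T_surf − T_eq = 275 − 153.7.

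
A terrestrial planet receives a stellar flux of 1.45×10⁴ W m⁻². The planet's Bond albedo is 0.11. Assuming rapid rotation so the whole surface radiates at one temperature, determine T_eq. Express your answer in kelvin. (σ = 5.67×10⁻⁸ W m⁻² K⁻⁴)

T_eq ≈ 488 K

Energy balance: absorbed = emitted ⇒ πR²·S(1−A) = 4πR²·σT_eq⁴, so T_eq⁴ = S(1−A)/(4σ).
T_eq = [1.45×10⁴ × 0.89 / (4 × 5.67×10⁻⁸)]^(1/4) = (5.69×10¹⁰)^(1/4) = 488 K.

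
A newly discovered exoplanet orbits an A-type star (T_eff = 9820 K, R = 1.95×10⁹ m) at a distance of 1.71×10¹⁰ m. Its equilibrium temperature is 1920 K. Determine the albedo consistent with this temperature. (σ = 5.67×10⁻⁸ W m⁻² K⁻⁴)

A ≈ 0.55

L = 4πR_⋆²σT_⋆⁴ = 4π(1.95×10⁹)² × 5.67×10⁻⁸ × (9820)⁴ = 2.52×10²⁸ W.
S = L/(4πd²) = 6.86×10⁶ W m⁻².
From T_eq⁴ = S(1−A)/(4σ): 1−A = 4σT_eq⁴/S.
1−A = 4 × 5.67×10⁻⁸ × (1920)⁴ / 6.86×10⁶ = 0.450.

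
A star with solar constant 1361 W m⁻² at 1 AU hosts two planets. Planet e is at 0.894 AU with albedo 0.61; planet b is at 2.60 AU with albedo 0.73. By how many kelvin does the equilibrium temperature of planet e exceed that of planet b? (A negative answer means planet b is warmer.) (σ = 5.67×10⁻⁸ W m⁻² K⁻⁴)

ΔT ≈ 108.2 K

T_eq = [S₀(1−A)/(4σd²)]^(1/4), so T ∝ (1−A)^(1/4) / √d.
T₁ = [1361×0.39/(4×5.67×10⁻⁸×0.894²)]^(1/4) = 232.62 K.
T₂ = [1361×0.27/(4×5.67×10⁻⁸×2.60²)]^(1/4) = 124.43 K.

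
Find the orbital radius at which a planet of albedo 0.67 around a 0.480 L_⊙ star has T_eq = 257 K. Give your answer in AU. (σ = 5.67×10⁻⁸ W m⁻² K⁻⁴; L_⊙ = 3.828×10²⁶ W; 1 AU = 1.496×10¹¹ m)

d ≈ 0.467 AU

L = 0.480 × 3.828×10²⁶ = 1.84×10²⁶ W.
From T_eq⁴ = L(1−A)/(16πσd²): d = √[L(1−A)/(16πσT_eq⁴)].
d = √[1.84×10²⁶ × 0.33 / (16π × 5.67×10⁻⁸ × (257)⁴)] = 6.98×10¹⁰ m = 0.467 AU.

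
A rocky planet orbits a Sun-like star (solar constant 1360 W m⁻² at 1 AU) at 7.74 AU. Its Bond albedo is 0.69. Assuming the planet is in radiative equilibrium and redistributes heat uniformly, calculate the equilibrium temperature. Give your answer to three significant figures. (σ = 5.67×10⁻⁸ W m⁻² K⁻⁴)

T_eq ≈ 74.6 K

Flux at 7.74 AU: S = 1360/7.74² = 22.7 W m⁻².
Energy balance: absorbed = emitted ⇒ πR²·S(1−A) = 4πR²·σT_eq⁴, so T_eq⁴ = S(1−A)/(4σ).
T_eq = [22.7 × 0.31 / (4 × 5.67×10⁻⁸)]^(1/4) = (3.10×10⁷)^(1/4) = 74.6 K.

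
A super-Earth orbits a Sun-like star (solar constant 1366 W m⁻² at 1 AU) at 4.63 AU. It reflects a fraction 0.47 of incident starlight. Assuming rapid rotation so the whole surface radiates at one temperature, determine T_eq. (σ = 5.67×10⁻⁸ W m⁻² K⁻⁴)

Flux at 4.63 AU: S = 1366/4.63² = 63.7 W m⁻².
Energy balance: absorbed = emitted ⇒ πR²·S(1−A) = 4πR²·σT_eq⁴, so T_eq⁴ = S(1−A)/(4σ).
T_eq = [63.7 × 0.53 / (4 × 5.67×10⁻⁸)]^(1/4) = (1.49×10⁸)^(1/4) = 110 K.

T_eq ≈ 110 K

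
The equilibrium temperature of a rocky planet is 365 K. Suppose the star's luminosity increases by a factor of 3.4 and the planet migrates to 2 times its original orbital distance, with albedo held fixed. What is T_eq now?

T_eq ≈ 350 K

T_eq ∝ L^(1/4) · d^(−1/2).
T′ = 365 × 3.4^(1/4) / 2^(1/2) = 350 K.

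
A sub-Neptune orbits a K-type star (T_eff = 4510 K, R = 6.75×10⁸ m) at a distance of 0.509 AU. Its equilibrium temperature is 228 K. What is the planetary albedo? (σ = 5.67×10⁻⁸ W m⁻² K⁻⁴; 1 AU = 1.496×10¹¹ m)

d = 0.509 AU = 7.61×10¹⁰ m.
L = 4πR_⋆²σT_⋆⁴ = 4π(6.75×10⁸)² × 5.67×10⁻⁸ × (4510)⁴ = 1.34×10²⁶ W.
S = L/(4πd²) = 1840 W m⁻².
From T_eq⁴ = S(1−A)/(4σ): 1−A = 4σT_eq⁴/S.
1−A = 4 × 5.67×10⁻⁸ × (228)⁴ / 1840 = 0.332.

A ≈ 0.67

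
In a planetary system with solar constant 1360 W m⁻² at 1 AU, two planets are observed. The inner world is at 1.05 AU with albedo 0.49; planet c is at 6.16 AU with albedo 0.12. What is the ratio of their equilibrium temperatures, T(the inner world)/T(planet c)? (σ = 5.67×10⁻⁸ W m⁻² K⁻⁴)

T_eq = [S₀(1−A)/(4σd²)]^(1/4), so T ∝ (1−A)^(1/4) / √d.
T₁ = [1360×0.51/(4×5.67×10⁻⁸×1.05²)]^(1/4) = 229.49 K.
T₂ = [1360×0.88/(4×5.67×10⁻⁸×6.16²)]^(1/4) = 108.59 K.

T₁/T₂ ≈ 2.113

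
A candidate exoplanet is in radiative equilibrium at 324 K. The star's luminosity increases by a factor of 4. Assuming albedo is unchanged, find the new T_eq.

T_eq ∝ L^(1/4) · d^(−1/2).
T′ = 324 × 4^(1/4) = 458 K.

T_eq ≈ 458 K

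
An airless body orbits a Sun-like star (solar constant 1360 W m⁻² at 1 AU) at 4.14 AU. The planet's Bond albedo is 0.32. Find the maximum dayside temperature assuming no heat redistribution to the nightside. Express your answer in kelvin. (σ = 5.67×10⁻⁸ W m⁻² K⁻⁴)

T_ss ≈ 176 K

Flux at 4.14 AU: S = 1360/4.14² = 79.3 W m⁻².
With no redistribution each surface element balances locally: S(1−A) = σT⁴.
T = [79.3 × 0.68 / 5.67×10⁻⁸]^(1/4) = (9.52×10⁸)^(1/4) = 176 K.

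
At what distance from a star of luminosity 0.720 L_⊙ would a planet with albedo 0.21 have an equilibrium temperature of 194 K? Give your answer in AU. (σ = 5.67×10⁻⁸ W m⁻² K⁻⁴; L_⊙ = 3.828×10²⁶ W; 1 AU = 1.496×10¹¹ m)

d ≈ 1.55 AU

L = 0.720 × 3.828×10²⁶ = 2.76×10²⁶ W.
From T_eq⁴ = L(1−A)/(16πσd²): d = √[L(1−A)/(16πσT_eq⁴)].
d = √[2.76×10²⁶ × 0.79 / (16π × 5.67×10⁻⁸ × (194)⁴)] = 2.32×10¹¹ m = 1.55 AU.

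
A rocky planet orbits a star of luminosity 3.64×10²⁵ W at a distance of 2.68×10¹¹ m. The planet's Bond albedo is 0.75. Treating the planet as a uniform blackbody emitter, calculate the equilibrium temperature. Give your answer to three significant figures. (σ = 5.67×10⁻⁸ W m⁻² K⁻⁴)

T_eq ≈ 81.7 K

Flux: S = L/(4πd²) = 3.64×10²⁵/(4π×(2.68×10¹¹)²) = 40.3 W m⁻².
Energy balance: absorbed = emitted ⇒ πR²·S(1−A) = 4πR²·σT_eq⁴, so T_eq⁴ = S(1−A)/(4σ).
T_eq = [40.3 × 0.25 / (4 × 5.67×10⁻⁸)]^(1/4) = (4.45×10⁷)^(1/4) = 81.7 K.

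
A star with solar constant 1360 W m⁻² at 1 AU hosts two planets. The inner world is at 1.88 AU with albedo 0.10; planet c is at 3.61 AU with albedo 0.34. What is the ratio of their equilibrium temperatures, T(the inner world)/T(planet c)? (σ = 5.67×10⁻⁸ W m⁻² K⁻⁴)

T_eq = [S₀(1−A)/(4σd²)]^(1/4), so T ∝ (1−A)^(1/4) / √d.
T₁ = [1360×0.90/(4×5.67×10⁻⁸×1.88²)]^(1/4) = 197.68 K.
T₂ = [1360×0.66/(4×5.67×10⁻⁸×3.61²)]^(1/4) = 132.01 K.

T₁/T₂ ≈ 1.497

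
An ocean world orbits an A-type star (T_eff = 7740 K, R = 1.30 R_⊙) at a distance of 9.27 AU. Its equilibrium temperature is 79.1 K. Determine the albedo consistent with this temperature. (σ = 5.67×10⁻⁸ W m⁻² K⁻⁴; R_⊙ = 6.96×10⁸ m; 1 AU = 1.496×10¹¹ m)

R_⋆ = 1.30 × 6.96×10⁸ = 9.05×10⁸ m.
d = 9.27 AU = 1.39×10¹² m.
L = 4πR_⋆²σT_⋆⁴ = 4π(9.05×10⁸)² × 5.67×10⁻⁸ × (7740)⁴ = 2.09×10²⁷ W.
S = L/(4πd²) = 86.6 W m⁻².
From T_eq⁴ = S(1−A)/(4σ): 1−A = 4σT_eq⁴/S.
1−A = 4 × 5.67×10⁻⁸ × (79.1)⁴ / 86.6 = 0.102.

A ≈ 0.90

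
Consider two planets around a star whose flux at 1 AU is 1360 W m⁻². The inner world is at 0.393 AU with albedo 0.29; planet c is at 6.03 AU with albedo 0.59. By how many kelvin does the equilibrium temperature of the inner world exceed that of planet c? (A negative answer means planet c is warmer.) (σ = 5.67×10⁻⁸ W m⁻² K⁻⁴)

ΔT ≈ 316.8 K

T_eq = [S₀(1−A)/(4σd²)]^(1/4), so T ∝ (1−A)^(1/4) / √d.
T₁ = [1360×0.71/(4×5.67×10⁻⁸×0.393²)]^(1/4) = 407.47 K.
T₂ = [1360×0.41/(4×5.67×10⁻⁸×6.03²)]^(1/4) = 90.68 K.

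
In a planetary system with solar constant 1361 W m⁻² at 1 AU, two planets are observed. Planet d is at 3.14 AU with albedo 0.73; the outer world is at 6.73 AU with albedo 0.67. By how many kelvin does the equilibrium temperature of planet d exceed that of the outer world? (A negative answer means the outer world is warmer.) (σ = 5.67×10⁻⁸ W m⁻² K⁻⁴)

T_eq = [S₀(1−A)/(4σd²)]^(1/4), so T ∝ (1−A)^(1/4) / √d.
T₁ = [1361×0.27/(4×5.67×10⁻⁸×3.14²)]^(1/4) = 113.22 K.
T₂ = [1361×0.33/(4×5.67×10⁻⁸×6.73²)]^(1/4) = 81.32 K.

ΔT ≈ 31.9 K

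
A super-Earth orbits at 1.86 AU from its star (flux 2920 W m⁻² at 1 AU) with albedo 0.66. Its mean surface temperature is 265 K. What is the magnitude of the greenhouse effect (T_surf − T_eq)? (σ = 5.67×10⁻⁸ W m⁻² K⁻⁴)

S = 2920/1.86² = 844.0 W m⁻².
T_eq = [S(1−A)/(4σ)]^(1/4) = [844.0×0.34/(4×5.67×10⁻⁸)]^(1/4) = 188.6 K.
ΔT = T_surf − T_eq = 265 − 188.6.

ΔT ≈ 76.4 K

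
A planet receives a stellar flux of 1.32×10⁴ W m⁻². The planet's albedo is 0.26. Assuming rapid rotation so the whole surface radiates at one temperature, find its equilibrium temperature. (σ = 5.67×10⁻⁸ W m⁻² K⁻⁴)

T_eq ≈ 456 K

Energy balance: absorbed = emitted ⇒ πR²·S(1−A) = 4πR²·σT_eq⁴, so T_eq⁴ = S(1−A)/(4σ).
T_eq = [1.32×10⁴ × 0.74 / (4 × 5.67×10⁻⁸)]^(1/4) = (4.31×10¹⁰)^(1/4) = 456 K.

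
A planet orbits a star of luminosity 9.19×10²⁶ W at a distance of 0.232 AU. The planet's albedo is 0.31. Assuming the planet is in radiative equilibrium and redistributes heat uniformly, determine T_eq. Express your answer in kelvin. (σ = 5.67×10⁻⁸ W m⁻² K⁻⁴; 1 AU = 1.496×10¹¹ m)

T_eq ≈ 656 K

d = 0.232 AU = 3.47×10¹⁰ m.
Flux: S = L/(4πd²) = 9.19×10²⁶/(4π×(3.47×10¹⁰)²) = 6.07×10⁴ W m⁻².
Energy balance: absorbed = emitted ⇒ πR²·S(1−A) = 4πR²·σT_eq⁴, so T_eq⁴ = S(1−A)/(4σ).
T_eq = [6.07×10⁴ × 0.69 / (4 × 5.67×10⁻⁸)]^(1/4) = (1.85×10¹¹)^(1/4) = 656 K.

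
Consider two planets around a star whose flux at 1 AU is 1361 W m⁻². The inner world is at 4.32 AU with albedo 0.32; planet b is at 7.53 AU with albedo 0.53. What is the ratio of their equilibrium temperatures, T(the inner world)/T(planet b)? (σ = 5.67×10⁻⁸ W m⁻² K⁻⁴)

T_eq = [S₀(1−A)/(4σd²)]^(1/4), so T ∝ (1−A)^(1/4) / √d.
T₁ = [1361×0.68/(4×5.67×10⁻⁸×4.32²)]^(1/4) = 121.60 K.
T₂ = [1361×0.47/(4×5.67×10⁻⁸×7.53²)]^(1/4) = 83.98 K.

T₁/T₂ ≈ 1.448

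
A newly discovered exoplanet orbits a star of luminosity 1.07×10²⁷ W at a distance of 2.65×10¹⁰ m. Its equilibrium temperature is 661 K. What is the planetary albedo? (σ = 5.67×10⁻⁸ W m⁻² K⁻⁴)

Flux: S = L/(4πd²) = 1.07×10²⁷/(4π×(2.65×10¹⁰)²) = 1.21×10⁵ W m⁻².
From T_eq⁴ = S(1−A)/(4σ): 1−A = 4σT_eq⁴/S.
1−A = 4 × 5.67×10⁻⁸ × (661)⁴ / 1.21×10⁵ = 0.357.

A ≈ 0.64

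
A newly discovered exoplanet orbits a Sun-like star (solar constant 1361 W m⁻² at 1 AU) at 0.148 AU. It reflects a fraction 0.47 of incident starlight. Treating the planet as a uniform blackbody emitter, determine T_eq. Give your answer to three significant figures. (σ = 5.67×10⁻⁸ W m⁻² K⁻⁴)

Flux at 0.148 AU: S = 1361/0.148² = 6.21×10⁴ W m⁻².
Energy balance: absorbed = emitted ⇒ πR²·S(1−A) = 4πR²·σT_eq⁴, so T_eq⁴ = S(1−A)/(4σ).
T_eq = [6.21×10⁴ × 0.53 / (4 × 5.67×10⁻⁸)]^(1/4) = (1.45×10¹¹)^(1/4) = 617 K.

T_eq ≈ 617 K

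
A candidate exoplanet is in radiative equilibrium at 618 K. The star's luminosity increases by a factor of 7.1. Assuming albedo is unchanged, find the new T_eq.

T_eq ∝ L^(1/4) · d^(−1/2).
T′ = 618 × 7.1^(1/4) = 1010 K.

T_eq ≈ 1010 K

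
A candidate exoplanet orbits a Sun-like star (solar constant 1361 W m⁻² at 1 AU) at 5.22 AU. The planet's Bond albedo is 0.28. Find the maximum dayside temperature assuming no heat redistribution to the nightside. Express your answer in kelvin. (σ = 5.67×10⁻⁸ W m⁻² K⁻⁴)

Flux at 5.22 AU: S = 1361/5.22² = 49.9 W m⁻².
With no redistribution each surface element balances locally: S(1−A) = σT⁴.
T = [49.9 × 0.72 / 5.67×10⁻⁸]^(1/4) = (6.34×10⁸)^(1/4) = 159 K.

T_ss ≈ 159 K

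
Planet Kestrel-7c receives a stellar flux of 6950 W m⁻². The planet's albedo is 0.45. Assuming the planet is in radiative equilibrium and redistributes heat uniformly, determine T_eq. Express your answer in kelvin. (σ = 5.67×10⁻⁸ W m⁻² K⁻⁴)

Energy balance: absorbed = emitted ⇒ πR²·S(1−A) = 4πR²·σT_eq⁴, so T_eq⁴ = S(1−A)/(4σ).
T_eq = [6950 × 0.55 / (4 × 5.67×10⁻⁸)]^(1/4) = (1.69×10¹⁰)^(1/4) = 360 K.

T_eq ≈ 360 K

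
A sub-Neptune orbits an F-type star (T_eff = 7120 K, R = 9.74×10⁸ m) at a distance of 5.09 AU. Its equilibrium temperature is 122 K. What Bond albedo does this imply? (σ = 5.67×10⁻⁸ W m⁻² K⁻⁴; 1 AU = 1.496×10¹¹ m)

d = 5.09 AU = 7.61×10¹¹ m.
L = 4πR_⋆²σT_⋆⁴ = 4π(9.74×10⁸)² × 5.67×10⁻⁸ × (7120)⁴ = 1.74×10²⁷ W.
S = L/(4πd²) = 238 W m⁻².
From T_eq⁴ = S(1−A)/(4σ): 1−A = 4σT_eq⁴/S.
1−A = 4 × 5.67×10⁻⁸ × (122)⁴ / 238 = 0.211.

A ≈ 0.79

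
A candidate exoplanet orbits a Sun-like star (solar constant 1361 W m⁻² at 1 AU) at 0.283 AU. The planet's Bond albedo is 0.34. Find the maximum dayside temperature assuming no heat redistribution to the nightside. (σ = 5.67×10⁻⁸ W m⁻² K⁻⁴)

T_ss ≈ 667 K

Flux at 0.283 AU: S = 1361/0.283² = 1.70×10⁴ W m⁻².
With no redistribution each surface element balances locally: S(1−A) = σT⁴.
T = [1.70×10⁴ × 0.66 / 5.67×10⁻⁸]^(1/4) = (1.98×10¹¹)^(1/4) = 667 K.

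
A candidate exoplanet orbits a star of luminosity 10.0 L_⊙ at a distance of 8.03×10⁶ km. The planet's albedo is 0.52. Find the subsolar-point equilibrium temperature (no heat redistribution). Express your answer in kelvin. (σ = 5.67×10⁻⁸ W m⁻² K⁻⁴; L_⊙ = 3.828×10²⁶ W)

d = 8.03×10⁶ km = 8.03×10⁹ m.
L = 10.0 × 3.828×10²⁶ = 3.83×10²⁷ W.
Flux: S = L/(4πd²) = 3.83×10²⁷/(4π×(8.03×10⁹)²) = 4.72×10⁶ W m⁻².
At the subsolar point the surface absorbs S(1−A) and emits σT⁴ per unit area — no factor of 4, since only the local patch is in balance.
T = [4.72×10⁶ × 0.48 / 5.67×10⁻⁸]^(1/4) = (4.00×10¹³)^(1/4) = 2510 K.

T_ss ≈ 2510 K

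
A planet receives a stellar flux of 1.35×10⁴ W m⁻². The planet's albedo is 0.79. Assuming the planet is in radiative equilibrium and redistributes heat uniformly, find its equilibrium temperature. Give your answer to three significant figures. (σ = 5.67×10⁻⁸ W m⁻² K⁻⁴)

Energy balance: absorbed = emitted ⇒ πR²·S(1−A) = 4πR²·σT_eq⁴, so T_eq⁴ = S(1−A)/(4σ).
T_eq = [1.35×10⁴ × 0.21 / (4 × 5.67×10⁻⁸)]^(1/4) = (1.25×10¹⁰)^(1/4) = 334 K.

T_eq ≈ 334 K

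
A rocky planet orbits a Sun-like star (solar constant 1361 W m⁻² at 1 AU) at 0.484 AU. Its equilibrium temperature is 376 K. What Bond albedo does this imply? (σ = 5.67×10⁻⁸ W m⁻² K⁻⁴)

A ≈ 0.22

Flux at 0.484 AU: S = 1361/0.484² = 5810 W m⁻².
From T_eq⁴ = S(1−A)/(4σ): 1−A = 4σT_eq⁴/S.
1−A = 4 × 5.67×10⁻⁸ × (376)⁴ / 5810 = 0.780.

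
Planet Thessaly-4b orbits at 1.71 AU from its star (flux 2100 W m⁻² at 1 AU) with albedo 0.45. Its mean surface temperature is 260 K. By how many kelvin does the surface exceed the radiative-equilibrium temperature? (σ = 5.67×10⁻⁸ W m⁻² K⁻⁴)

ΔT ≈ 55.7 K

S = 2100/1.71² = 718.2 W m⁻².
T_eq = [S(1−A)/(4σ)]^(1/4) = [718.2×0.55/(4×5.67×10⁻⁸)]^(1/4) = 204.3 K.
ΔT = T_surf − T_eq = 260 − 204.3.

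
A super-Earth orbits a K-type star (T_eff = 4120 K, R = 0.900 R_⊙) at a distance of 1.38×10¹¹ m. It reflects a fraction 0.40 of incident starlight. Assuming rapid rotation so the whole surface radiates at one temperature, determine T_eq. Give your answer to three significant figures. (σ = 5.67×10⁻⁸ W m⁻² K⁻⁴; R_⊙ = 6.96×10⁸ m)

T_eq ≈ 173 K

R_⋆ = 0.900 × 6.96×10⁸ = 6.26×10⁸ m.
L = 4πR_⋆²σT_⋆⁴ = 4π(6.26×10⁸)² × 5.67×10⁻⁸ × (4120)⁴ = 8.06×10²⁵ W.
S = L/(4πd²) = 337 W m⁻².
Energy balance: absorbed = emitted ⇒ πR²·S(1−A) = 4πR²·σT_eq⁴, so T_eq⁴ = S(1−A)/(4σ).
T_eq = [337 × 0.60 / (4 × 5.67×10⁻⁸)]^(1/4) = (8.90×10⁸)^(1/4) = 173 K.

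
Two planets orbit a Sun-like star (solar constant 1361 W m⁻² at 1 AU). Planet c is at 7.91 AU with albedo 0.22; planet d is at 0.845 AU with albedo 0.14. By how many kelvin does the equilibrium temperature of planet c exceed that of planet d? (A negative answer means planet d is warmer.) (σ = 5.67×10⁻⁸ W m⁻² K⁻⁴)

T_eq = [S₀(1−A)/(4σd²)]^(1/4), so T ∝ (1−A)^(1/4) / √d.
T₁ = [1361×0.78/(4×5.67×10⁻⁸×7.91²)]^(1/4) = 93.00 K.
T₂ = [1361×0.86/(4×5.67×10⁻⁸×0.845²)]^(1/4) = 291.57 K.

ΔT ≈ -198.6 K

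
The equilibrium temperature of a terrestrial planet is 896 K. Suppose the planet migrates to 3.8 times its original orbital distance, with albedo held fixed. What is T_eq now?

T_eq ≈ 460 K

T_eq ∝ L^(1/4) · d^(−1/2).
T′ = 896 / 3.8^(1/2) = 460 K.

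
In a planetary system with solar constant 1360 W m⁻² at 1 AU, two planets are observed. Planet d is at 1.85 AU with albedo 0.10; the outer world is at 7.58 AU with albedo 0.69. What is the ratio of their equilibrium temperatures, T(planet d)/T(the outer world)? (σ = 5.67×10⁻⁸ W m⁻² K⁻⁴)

T_eq = [S₀(1−A)/(4σd²)]^(1/4), so T ∝ (1−A)^(1/4) / √d.
T₁ = [1360×0.90/(4×5.67×10⁻⁸×1.85²)]^(1/4) = 199.27 K.
T₂ = [1360×0.31/(4×5.67×10⁻⁸×7.58²)]^(1/4) = 75.42 K.

T₁/T₂ ≈ 2.642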